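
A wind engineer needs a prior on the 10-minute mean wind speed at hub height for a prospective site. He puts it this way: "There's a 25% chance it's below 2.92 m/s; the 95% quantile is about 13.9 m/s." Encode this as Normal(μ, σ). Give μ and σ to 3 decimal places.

μ = 6.113, σ = 4.734

The p-quantile of Normal(μ,σ) is μ + z_p·σ, with z_{0.25} = -0.6745 and z_{0.95} = 1.645.
Eliminate σ: μ = (z₂·x₁ − z₁·x₂)/(z₂ − z₁) = (1.645·2.92 − (-0.6745)·13.9)/2.319 = 6.113.
Then σ = (x₂ − x₁)/(z₂ − z₁) = (13.9 − 2.92)/2.319 = 4.734.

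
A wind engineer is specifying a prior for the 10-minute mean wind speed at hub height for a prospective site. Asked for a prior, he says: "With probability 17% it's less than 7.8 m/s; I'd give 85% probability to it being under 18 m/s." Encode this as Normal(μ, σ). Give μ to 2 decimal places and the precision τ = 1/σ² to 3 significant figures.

μ = 12.69, τ = 0.0381

For Normal(μ,σ), the p-quantile is μ + z_p·σ. Here z_{0.17} = -0.9542, z_{0.85} = 1.036.
So 7.8 = μ − 0.9542σ and 18 = μ + 1.036σ.
Subtracting: σ = (18 − 7.8)/(1.036 − (-0.9542)) = 5.12.
Then μ = 7.8 − (-0.9542)·5.12 = 12.69.
Precision τ = 1/σ² = 1/5.124² = 0.0381.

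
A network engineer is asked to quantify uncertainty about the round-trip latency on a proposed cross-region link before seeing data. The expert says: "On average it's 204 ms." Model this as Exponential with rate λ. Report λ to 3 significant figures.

Exponential mean = 1/λ, so λ = 1/204.0 = 0.0049.

λ ≈ 0.0049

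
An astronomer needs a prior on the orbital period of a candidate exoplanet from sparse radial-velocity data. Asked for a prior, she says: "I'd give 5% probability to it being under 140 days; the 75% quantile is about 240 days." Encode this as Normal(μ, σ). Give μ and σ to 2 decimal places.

μ = 210.92, σ = 43.12

The p-quantile of Normal(μ,σ) is μ + z_p·σ, with z_{0.05} = -1.645 and z_{0.75} = 0.6745.
Eliminate σ: μ = (z₂·x₁ − z₁·x₂)/(z₂ − z₁) = (0.6745·140 − (-1.645)·240)/2.319 = 210.92.
Then σ = (x₂ − x₁)/(z₂ − z₁) = (240 − 140)/2.319 = 43.12.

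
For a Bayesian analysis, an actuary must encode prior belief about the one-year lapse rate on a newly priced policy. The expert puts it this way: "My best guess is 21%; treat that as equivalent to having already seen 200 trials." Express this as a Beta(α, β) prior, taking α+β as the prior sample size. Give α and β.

Under the effective-sample-size interpretation, Beta(α, β) has prior mean α/(α+β) and prior sample size α+β.
So α+β = 200 and α/(α+β) = 0.21, giving α = 0.21·200 = 42 and β = 200 − 42 = 158.

α = 42, β = 158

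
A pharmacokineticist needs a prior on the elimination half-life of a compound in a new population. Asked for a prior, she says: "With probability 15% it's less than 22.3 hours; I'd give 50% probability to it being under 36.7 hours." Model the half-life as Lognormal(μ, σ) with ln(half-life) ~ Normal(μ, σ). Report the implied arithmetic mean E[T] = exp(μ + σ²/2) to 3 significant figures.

If T ~ Lognormal(μ,σ) then ln T ~ Normal(μ,σ), so the p-quantile of ln T is μ + z_p·σ.
ln(22.3) = 3.105 and ln(36.7) = 3.603; z_{0.15} = -1.036, z_{0.5} = 0.
σ = (3.603 − 3.105)/(0 − (-1.036)) = 0.481.
μ = 3.105 − (-1.036)·0.481 = 3.603.
E[T] = exp(μ + σ²/2) = exp(3.603 + 0.1155) = 41.2 hours.

E[T] ≈ 41.2 hours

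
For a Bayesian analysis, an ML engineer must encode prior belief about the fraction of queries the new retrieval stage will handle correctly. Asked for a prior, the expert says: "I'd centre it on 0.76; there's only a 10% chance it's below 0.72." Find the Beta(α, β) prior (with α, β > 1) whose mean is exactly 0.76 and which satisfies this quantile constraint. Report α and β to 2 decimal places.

α ≈ 145.96, β ≈ 46.09

With mean 0.76 fixed, write α = 0.76s, β = 0.24s where s = α+β.
Need P(θ < 0.72) = 0.1 under Beta(0.76s, 0.24s). Normal approximation: (q−m)/√(m(1−m)/s) ≈ z_{0.1} = -1.28, so s ≈ 0.76·0.24·(-1.28)²/(0.72−0.76)² = 187.2.
At s = 187.2: P(θ<0.72) ≈ 0.103. Adjusting to match 0.1 gives s ≈ 192.05.
So α = 0.76·192.05 ≈ 145.96, β = 0.24·192.05 ≈ 46.09.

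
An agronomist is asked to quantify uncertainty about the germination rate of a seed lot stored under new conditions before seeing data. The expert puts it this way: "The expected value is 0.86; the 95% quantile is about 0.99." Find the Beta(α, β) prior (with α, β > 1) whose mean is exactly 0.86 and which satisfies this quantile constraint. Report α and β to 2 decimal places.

α ≈ 6.65, β ≈ 1.08

With mean 0.86 fixed, write α = 0.86s, β = 0.14s where s = α+β.
Need P(θ < 0.99) = 0.95 under Beta(0.86s, 0.14s). Normal approximation: (q−m)/√(m(1−m)/s) ≈ z_{0.95} = 1.64, so s ≈ 0.86·0.14·(1.64)²/(0.99−0.86)² = 19.3.
At s = 19.3: P(θ<0.99) ≈ 0.998. Adjusting to match 0.95 gives s ≈ 7.74.
So α = 0.86·7.74 ≈ 6.65, β = 0.14·7.74 ≈ 1.08.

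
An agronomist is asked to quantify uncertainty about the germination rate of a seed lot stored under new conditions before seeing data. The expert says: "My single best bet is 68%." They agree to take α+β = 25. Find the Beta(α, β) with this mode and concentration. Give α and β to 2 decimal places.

For α,β > 1 the Beta mode is (α−1)/(α+β−2). With α+β = 25, the mode is (α−1)/23.
Set (α−1)/23 = 0.68 → α = 1 + 0.68·23 = 16.64.
β = 25 − α = 8.36.

α = 16.64, β = 8.36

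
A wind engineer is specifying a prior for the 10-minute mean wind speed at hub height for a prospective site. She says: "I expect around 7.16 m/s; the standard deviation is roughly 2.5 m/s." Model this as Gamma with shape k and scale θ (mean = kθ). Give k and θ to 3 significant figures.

k ≈ 8.2, θ ≈ 0.873

For Gamma(k, scale θ): mean = kθ, variance = kθ², so CV = 1/√k.
CV = SD/mean = 2.5/7.16 = 0.3492, hence k = 1/CV² = 8.2.
Then θ = mean/k = 7.16/8.2 = 0.873.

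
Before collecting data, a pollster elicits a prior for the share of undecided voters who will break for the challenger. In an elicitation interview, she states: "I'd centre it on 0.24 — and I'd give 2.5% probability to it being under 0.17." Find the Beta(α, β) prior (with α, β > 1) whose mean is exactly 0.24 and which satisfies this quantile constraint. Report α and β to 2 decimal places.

α ≈ 30.40, β ≈ 96.26

With mean 0.24 fixed, write α = 0.24s, β = 0.76s where s = α+β.
Need P(θ < 0.17) = 0.025 under Beta(0.24s, 0.76s). Normal approximation: (q−m)/√(m(1−m)/s) ≈ z_{0.025} = -1.96, so s ≈ 0.24·0.76·(-1.96)²/(0.17−0.24)² = 143.0.
At s = 143.0: P(θ<0.17) ≈ 0.018. Adjusting to match 0.025 gives s ≈ 126.66.
So α = 0.24·126.66 ≈ 30.40, β = 0.76·126.66 ≈ 96.26.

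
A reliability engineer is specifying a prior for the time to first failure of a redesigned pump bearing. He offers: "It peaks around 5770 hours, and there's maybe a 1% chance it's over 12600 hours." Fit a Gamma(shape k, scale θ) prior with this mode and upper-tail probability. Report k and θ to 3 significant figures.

k ≈ 8.92, θ ≈ 729

Gamma(k,θ) with k>1 has mode (k−1)θ, so θ = 5770/(k−1).
Need P(X < 12600) = 0.99 with θ tied to k this way. Start at k = 2, θ = 5770: P(X<12600) ≈ 0.641.
Too low — raise k to concentrate. Iterating converges to k ≈ 8.92.
Then θ = 5770/(8.92−1) ≈ 729.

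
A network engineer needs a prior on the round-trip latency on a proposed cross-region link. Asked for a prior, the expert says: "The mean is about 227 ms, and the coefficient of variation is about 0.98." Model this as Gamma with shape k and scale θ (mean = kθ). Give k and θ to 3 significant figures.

For Gamma(k, scale θ): mean = kθ, variance = kθ², so CV = 1/√k.
CV = 0.98, hence k = 1/CV² = 1.04.
Then θ = mean/k = 227/1.04 = 218.

k ≈ 1.04, θ ≈ 218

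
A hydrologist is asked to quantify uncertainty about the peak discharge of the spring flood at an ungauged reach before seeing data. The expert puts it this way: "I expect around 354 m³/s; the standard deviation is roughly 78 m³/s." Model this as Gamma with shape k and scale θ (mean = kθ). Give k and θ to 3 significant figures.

k ≈ 20.6, θ ≈ 17.2

For Gamma(k, scale θ): mean = kθ, variance = kθ², so CV = 1/√k.
CV = SD/mean = 78/354 = 0.2203, hence k = 1/CV² = 20.6.
Then θ = mean/k = 354/20.6 = 17.2.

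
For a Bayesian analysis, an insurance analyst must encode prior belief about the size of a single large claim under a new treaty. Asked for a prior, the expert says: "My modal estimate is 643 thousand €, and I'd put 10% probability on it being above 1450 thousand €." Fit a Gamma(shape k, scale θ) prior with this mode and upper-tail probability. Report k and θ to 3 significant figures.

k ≈ 3.91, θ ≈ 221

Gamma(k,θ) with k>1 has mode (k−1)θ, so θ = 643/(k−1).
Need P(X < 1450) = 0.9 with θ tied to k this way. Start at k = 2, θ = 643: P(X<1450) ≈ 0.659.
Too low — raise k to concentrate. Iterating converges to k ≈ 3.91.
Then θ = 643/(3.91−1) ≈ 221.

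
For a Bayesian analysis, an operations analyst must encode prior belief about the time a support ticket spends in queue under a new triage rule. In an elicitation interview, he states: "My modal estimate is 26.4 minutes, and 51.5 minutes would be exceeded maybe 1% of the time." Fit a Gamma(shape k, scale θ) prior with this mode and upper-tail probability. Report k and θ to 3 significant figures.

k ≈ 12.1, θ ≈ 2.39

Gamma(k,θ) with k>1 has mode (k−1)θ, so θ = 26.4/(k−1).
Need P(X < 51.5) = 0.99 with θ tied to k this way. Start at k = 2, θ = 26.4: P(X<51.5) ≈ 0.581.
Too low — raise k to concentrate. Iterating converges to k ≈ 12.1.
Then θ = 26.4/(12.1−1) ≈ 2.39.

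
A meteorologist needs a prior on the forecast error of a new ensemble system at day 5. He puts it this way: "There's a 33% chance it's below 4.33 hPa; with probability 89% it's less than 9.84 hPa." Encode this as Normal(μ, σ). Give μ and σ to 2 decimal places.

The p-quantile of Normal(μ,σ) is μ + z_p·σ, with z_{0.33} = -0.4399 and z_{0.89} = 1.227.
Eliminate σ: μ = (z₂·x₁ − z₁·x₂)/(z₂ − z₁) = (1.227·4.33 − (-0.4399)·9.84)/1.666 = 5.78.
Then σ = (x₂ − x₁)/(z₂ − z₁) = (9.84 − 4.33)/1.666 = 3.31.

μ = 5.78, σ = 3.31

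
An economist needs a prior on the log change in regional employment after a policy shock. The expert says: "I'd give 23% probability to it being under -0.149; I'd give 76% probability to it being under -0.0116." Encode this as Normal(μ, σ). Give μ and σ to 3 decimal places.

The p-quantile of Normal(μ,σ) is μ + z_p·σ, with z_{0.23} = -0.7388 and z_{0.76} = 0.7063.
Eliminate σ: μ = (z₂·x₁ − z₁·x₂)/(z₂ − z₁) = (0.7063·-0.149 − (-0.7388)·-0.0116)/1.445 = -0.079.
Then σ = (x₂ − x₁)/(z₂ − z₁) = (-0.0116 − -0.149)/1.445 = 0.095.

μ = -0.079, σ = 0.095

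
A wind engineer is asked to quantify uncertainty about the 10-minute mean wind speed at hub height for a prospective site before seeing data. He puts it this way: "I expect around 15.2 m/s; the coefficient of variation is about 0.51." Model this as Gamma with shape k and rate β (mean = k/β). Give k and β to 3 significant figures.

k ≈ 3.84, β ≈ 0.253

For Gamma(k, rate β): mean = k/β, variance = k/β², so CV = 1/√k.
CV = 0.51, hence k = 1/CV² = 3.84.
Then β = k/mean = 3.84/15.2 = 0.253.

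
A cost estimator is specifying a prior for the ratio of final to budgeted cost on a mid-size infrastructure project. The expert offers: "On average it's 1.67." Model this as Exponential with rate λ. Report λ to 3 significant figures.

Exponential mean = 1/λ, so λ = 1/1.67 = 0.599.

λ ≈ 0.599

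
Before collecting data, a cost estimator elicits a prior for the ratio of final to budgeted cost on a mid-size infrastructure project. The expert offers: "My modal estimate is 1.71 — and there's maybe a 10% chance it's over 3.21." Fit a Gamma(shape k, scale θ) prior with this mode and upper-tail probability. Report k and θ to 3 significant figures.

k ≈ 5.82, θ ≈ 0.355

Gamma(k,θ) with k>1 has mode (k−1)θ, so θ = 1.71/(k−1).
Need P(X < 3.21) = 0.9 with θ tied to k this way. Start at k = 2, θ = 1.71: P(X<3.21) ≈ 0.560.
Too low — raise k to concentrate. Iterating converges to k ≈ 5.82.
Then θ = 1.71/(5.82−1) ≈ 0.355.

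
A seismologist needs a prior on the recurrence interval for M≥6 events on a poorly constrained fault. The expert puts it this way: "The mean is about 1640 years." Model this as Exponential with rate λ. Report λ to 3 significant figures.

Exponential mean = 1/λ, so λ = 1/1640.0 = 0.00061.

λ ≈ 0.00061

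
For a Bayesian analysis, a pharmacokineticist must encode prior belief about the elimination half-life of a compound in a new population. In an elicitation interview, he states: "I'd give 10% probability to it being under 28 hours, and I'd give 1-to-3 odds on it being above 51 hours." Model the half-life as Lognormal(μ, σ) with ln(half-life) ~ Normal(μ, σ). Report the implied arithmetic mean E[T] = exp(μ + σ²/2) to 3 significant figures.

E[T] ≈ 43.5 hours

If T ~ Lognormal(μ,σ) then ln T ~ Normal(μ,σ), so the p-quantile of ln T is μ + z_p·σ.
ln(28) = 3.332 and ln(51) = 3.932; z_{0.1} = -1.282, z_{0.75} = 0.6745.
σ = (3.932 − 3.332)/(0.6745 − (-1.282)) = 0.307.
μ = 3.332 − (-1.282)·0.307 = 3.725.
E[T] = exp(μ + σ²/2) = exp(3.725 + 0.0470) = 43.5 hours.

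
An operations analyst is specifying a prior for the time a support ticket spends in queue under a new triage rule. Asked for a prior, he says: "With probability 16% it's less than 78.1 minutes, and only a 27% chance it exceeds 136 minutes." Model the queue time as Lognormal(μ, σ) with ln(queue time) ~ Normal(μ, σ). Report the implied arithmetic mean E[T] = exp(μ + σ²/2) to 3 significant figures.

If T ~ Lognormal(μ,σ) then ln T ~ Normal(μ,σ), so the p-quantile of ln T is μ + z_p·σ.
ln(78.1) = 4.358 and ln(136) = 4.913; z_{0.16} = -0.9945, z_{0.73} = 0.6128.
σ = (4.913 − 4.358)/(0.6128 − (-0.9945)) = 0.345.
μ = 4.358 − (-0.9945)·0.345 = 4.701.
E[T] = exp(μ + σ²/2) = exp(4.701 + 0.0595) = 117 minutes.

E[T] ≈ 117 minutes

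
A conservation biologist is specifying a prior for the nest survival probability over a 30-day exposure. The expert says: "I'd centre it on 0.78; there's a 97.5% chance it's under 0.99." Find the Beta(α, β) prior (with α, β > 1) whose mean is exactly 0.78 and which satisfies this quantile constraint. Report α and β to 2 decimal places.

α ≈ 4.00, β ≈ 1.13

With mean 0.78 fixed, write α = 0.78s, β = 0.22s where s = α+β.
Need P(θ < 0.99) = 0.975 under Beta(0.78s, 0.22s). Normal approximation: (q−m)/√(m(1−m)/s) ≈ z_{0.975} = 1.96, so s ≈ 0.78·0.22·(1.96)²/(0.99−0.78)² = 14.9.
At s = 14.9: P(θ<0.99) ≈ 1.000. Adjusting to match 0.975 gives s ≈ 5.13.
So α = 0.78·5.13 ≈ 4.00, β = 0.22·5.13 ≈ 1.13.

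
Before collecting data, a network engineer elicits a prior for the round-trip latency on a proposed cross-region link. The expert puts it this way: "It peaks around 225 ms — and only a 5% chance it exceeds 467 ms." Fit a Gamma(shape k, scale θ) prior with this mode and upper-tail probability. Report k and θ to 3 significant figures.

Gamma(k,θ) with k>1 has mode (k−1)θ, so θ = 225/(k−1).
Need P(X < 467) = 0.95 with θ tied to k this way. Start at k = 2, θ = 225: P(X<467) ≈ 0.614.
Too low — raise k to concentrate. Iterating converges to k ≈ 6.18.
Then θ = 225/(6.18−1) ≈ 43.4.

k ≈ 6.18, θ ≈ 43.4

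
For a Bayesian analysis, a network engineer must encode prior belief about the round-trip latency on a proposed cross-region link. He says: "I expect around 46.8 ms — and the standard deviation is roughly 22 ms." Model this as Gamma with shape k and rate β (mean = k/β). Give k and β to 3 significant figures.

k ≈ 4.53, β ≈ 0.0967

For Gamma(k, rate β): mean = k/β, variance = k/β², so CV = 1/√k.
CV = SD/mean = 22/46.8 = 0.4701, hence k = 1/CV² = 4.53.
Then β = k/mean = 4.53/46.8 = 0.0967.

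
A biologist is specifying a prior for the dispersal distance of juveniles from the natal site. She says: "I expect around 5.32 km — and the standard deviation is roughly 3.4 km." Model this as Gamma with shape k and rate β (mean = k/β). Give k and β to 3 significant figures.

k ≈ 2.45, β ≈ 0.46

For Gamma(k, rate β): mean = k/β, variance = k/β², so CV = 1/√k.
CV = SD/mean = 3.4/5.32 = 0.6391, hence k = 1/CV² = 2.45.
Then β = k/mean = 2.45/5.32 = 0.46.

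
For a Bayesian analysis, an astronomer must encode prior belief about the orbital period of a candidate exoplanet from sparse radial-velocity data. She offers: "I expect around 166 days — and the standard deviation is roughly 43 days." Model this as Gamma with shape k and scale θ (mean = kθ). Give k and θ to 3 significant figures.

k ≈ 14.9, θ ≈ 11.1

For Gamma(k, scale θ): mean = kθ, variance = kθ², so CV = 1/√k.
CV = SD/mean = 43/166 = 0.259, hence k = 1/CV² = 14.9.
Then θ = mean/k = 166/14.9 = 11.1.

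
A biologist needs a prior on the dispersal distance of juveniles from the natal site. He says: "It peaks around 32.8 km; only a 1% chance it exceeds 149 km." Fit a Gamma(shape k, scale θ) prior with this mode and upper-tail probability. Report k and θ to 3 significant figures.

Gamma(k,θ) with k>1 has mode (k−1)θ, so θ = 32.8/(k−1).
Need P(X < 149) = 0.99 with θ tied to k this way. Start at k = 2, θ = 32.8: P(X<149) ≈ 0.941.
Too low — raise k to concentrate. Iterating converges to k ≈ 2.76.
Then θ = 32.8/(2.76−1) ≈ 18.6.

k ≈ 2.76, θ ≈ 18.6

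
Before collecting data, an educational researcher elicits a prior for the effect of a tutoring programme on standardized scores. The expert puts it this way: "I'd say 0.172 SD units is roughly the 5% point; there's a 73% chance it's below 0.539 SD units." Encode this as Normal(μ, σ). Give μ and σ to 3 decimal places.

The p-quantile of Normal(μ,σ) is μ + z_p·σ, with z_{0.05} = -1.645 and z_{0.73} = 0.6128.
Eliminate σ: μ = (z₂·x₁ − z₁·x₂)/(z₂ − z₁) = (0.6128·0.172 − (-1.645)·0.539)/2.258 = 0.439.
Then σ = (x₂ − x₁)/(z₂ − z₁) = (0.539 − 0.172)/2.258 = 0.163.

μ = 0.439, σ = 0.163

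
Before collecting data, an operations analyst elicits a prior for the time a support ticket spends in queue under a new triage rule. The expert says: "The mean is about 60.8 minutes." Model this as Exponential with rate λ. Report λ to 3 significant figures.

λ ≈ 0.0164

Exponential mean = 1/λ, so λ = 1/60.8 = 0.0164.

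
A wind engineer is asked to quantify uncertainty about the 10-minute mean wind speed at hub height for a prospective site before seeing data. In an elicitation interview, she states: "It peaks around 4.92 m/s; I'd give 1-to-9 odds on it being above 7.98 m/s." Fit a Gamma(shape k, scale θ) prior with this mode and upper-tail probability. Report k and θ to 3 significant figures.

k ≈ 9.05, θ ≈ 0.611

Gamma(k,θ) with k>1 has mode (k−1)θ, so θ = 4.92/(k−1).
Need P(X < 7.98) = 0.9 with θ tied to k this way. Start at k = 2, θ = 4.92: P(X<7.98) ≈ 0.482.
Too low — raise k to concentrate. Iterating converges to k ≈ 9.05.
Then θ = 4.92/(9.05−1) ≈ 0.611.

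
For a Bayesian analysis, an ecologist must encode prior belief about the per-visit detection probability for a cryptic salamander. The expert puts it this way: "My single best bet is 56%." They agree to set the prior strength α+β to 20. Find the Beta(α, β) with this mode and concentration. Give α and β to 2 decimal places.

α = 11.08, β = 8.92

For α,β > 1 the Beta mode is (α−1)/(α+β−2). With α+β = 20, the mode is (α−1)/18.
Set (α−1)/18 = 0.56 → α = 1 + 0.56·18 = 11.08.
β = 20 − α = 8.92.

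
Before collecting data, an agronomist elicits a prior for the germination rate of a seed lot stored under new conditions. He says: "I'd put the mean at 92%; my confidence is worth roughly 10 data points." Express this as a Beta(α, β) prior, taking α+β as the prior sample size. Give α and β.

α = 9.2, β = 0.8

Under the effective-sample-size interpretation, Beta(α, β) has prior mean α/(α+β) and prior sample size α+β.
So α+β = 10 and α/(α+β) = 0.92, giving α = 0.92·10 = 9.2 and β = 10 − 9.2 = 0.8.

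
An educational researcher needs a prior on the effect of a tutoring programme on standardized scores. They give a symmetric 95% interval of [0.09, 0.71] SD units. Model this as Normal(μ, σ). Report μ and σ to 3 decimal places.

μ = 0.400, σ = 0.158

A symmetric 95% interval runs μ ± z·σ with z = 1.96.
Half-width = 0.31, so σ = 0.31/1.96 = 0.158.
μ is the interval midpoint, 0.400.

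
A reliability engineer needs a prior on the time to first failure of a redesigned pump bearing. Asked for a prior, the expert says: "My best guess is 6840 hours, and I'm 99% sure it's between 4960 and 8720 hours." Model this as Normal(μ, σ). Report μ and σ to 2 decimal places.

μ = 6840.00, σ = 729.86

A symmetric 99% interval runs μ ± z·σ with z = 2.576.
Half-width = 1880, so σ = 1880/2.576 = 729.86.
μ is the stated best guess, 6840.00.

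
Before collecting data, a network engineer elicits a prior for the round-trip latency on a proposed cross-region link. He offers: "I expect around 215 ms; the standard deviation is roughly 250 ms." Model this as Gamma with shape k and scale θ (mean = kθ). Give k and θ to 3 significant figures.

For Gamma(k, scale θ): mean = kθ, variance = kθ², so CV = 1/√k.
CV = SD/mean = 250/215 = 1.163, hence k = 1/CV² = 0.74.
Then θ = mean/k = 215/0.74 = 291.

k ≈ 0.74, θ ≈ 291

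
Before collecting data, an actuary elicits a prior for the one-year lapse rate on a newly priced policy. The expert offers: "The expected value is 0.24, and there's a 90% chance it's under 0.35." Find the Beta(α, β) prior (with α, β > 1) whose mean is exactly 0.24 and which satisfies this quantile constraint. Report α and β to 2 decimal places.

With mean 0.24 fixed, write α = 0.24s, β = 0.76s where s = α+β.
Need P(θ < 0.35) = 0.9 under Beta(0.24s, 0.76s). Normal approximation: (q−m)/√(m(1−m)/s) ≈ z_{0.9} = 1.28, so s ≈ 0.24·0.76·(1.28)²/(0.35−0.24)² = 24.8.
At s = 24.8: P(θ<0.35) ≈ 0.895. Adjusting to match 0.9 gives s ≈ 26.12.
So α = 0.24·26.12 ≈ 6.27, β = 0.76·26.12 ≈ 19.85.

α ≈ 6.27, β ≈ 19.85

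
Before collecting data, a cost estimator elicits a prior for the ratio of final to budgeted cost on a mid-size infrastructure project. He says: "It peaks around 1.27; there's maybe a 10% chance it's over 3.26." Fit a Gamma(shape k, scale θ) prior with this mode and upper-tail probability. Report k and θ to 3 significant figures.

k ≈ 3.16, θ ≈ 0.588

Gamma(k,θ) with k>1 has mode (k−1)θ, so θ = 1.27/(k−1).
Need P(X < 3.26) = 0.9 with θ tied to k this way. Start at k = 2, θ = 1.27: P(X<3.26) ≈ 0.726.
Too low — raise k to concentrate. Iterating converges to k ≈ 3.16.
Then θ = 1.27/(3.16−1) ≈ 0.588.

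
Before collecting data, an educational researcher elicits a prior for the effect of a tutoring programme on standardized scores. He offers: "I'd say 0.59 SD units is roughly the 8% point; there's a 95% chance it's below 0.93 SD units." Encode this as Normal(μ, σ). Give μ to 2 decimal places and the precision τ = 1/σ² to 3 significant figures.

μ = 0.75, τ = 80.5

For Normal(μ,σ), the p-quantile is μ + z_p·σ. Here z_{0.08} = -1.405, z_{0.95} = 1.645.
So 0.59 = μ − 1.405σ and 0.93 = μ + 1.645σ.
Subtracting: σ = (0.93 − 0.59)/(1.645 − (-1.405)) = 0.11.
Then μ = 0.59 − (-1.405)·0.11 = 0.75.
Precision τ = 1/σ² = 1/0.1115² = 80.5.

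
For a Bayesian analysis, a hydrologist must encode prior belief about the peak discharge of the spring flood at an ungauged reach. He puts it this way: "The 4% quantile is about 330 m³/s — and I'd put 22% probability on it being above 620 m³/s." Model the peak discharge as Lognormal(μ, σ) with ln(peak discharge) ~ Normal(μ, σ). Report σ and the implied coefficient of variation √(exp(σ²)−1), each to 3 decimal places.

If T ~ Lognormal(μ,σ) then ln T ~ Normal(μ,σ), so the p-quantile of ln T is μ + z_p·σ.
ln(330) = 5.799 and ln(620) = 6.43; z_{0.04} = -1.751, z_{0.78} = 0.7722.
σ = (6.43 − 5.799)/(0.7722 − (-1.751)) = 0.250.
μ = 5.799 − (-1.751)·0.250 = 6.237.
CV = √(exp(σ²)−1) = √(exp(0.0625)−1) = 0.254.

σ ≈ 0.250, CV ≈ 0.254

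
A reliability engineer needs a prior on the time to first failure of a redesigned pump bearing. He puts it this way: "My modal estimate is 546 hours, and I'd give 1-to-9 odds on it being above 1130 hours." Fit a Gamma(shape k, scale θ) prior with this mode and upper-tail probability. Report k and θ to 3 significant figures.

k ≈ 4.63, θ ≈ 150

Gamma(k,θ) with k>1 has mode (k−1)θ, so θ = 546/(k−1).
Need P(X < 1130) = 0.9 with θ tied to k this way. Start at k = 2, θ = 546: P(X<1130) ≈ 0.613.
Too low — raise k to concentrate. Iterating converges to k ≈ 4.63.
Then θ = 546/(4.63−1) ≈ 150.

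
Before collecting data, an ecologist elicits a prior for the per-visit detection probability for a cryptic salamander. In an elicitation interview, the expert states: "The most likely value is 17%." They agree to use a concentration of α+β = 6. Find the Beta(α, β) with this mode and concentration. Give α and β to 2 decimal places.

α = 1.68, β = 4.32

For α,β > 1 the Beta mode is (α−1)/(α+β−2). With α+β = 6, the mode is (α−1)/4.
Set (α−1)/4 = 0.17 → α = 1 + 0.17·4 = 1.68.
β = 6 − α = 4.32.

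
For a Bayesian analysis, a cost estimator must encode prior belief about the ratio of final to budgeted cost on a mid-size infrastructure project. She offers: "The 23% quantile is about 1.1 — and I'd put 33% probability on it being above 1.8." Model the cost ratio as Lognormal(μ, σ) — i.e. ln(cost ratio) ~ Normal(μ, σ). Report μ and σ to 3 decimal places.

If T ~ Lognormal(μ,σ) then ln T ~ Normal(μ,σ), so the p-quantile of ln T is μ + z_p·σ.
ln(1.1) = 0.09531 and ln(1.8) = 0.5878; z_{0.23} = -0.7388, z_{0.67} = 0.4399.
σ = (0.5878 − 0.09531)/(0.4399 − (-0.7388)) = 0.418.
μ = 0.09531 − (-0.7388)·0.418 = 0.404.

μ ≈ 0.404, σ ≈ 0.418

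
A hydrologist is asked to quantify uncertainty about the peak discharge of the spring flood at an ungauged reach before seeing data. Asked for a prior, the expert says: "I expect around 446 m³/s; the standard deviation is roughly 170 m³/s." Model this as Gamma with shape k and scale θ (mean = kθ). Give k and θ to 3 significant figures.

k ≈ 6.88, θ ≈ 64.8

For Gamma(k, scale θ): mean = kθ, variance = kθ², so CV = 1/√k.
CV = SD/mean = 170/446 = 0.3812, hence k = 1/CV² = 6.88.
Then θ = mean/k = 446/6.88 = 64.8.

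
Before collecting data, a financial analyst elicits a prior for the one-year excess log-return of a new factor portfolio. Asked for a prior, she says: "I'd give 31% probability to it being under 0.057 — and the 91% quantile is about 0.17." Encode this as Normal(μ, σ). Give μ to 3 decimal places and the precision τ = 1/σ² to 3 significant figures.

The p-quantile of Normal(μ,σ) is μ + z_p·σ, with z_{0.31} = -0.4959 and z_{0.91} = 1.341.
Eliminate σ: μ = (z₂·x₁ − z₁·x₂)/(z₂ − z₁) = (1.341·0.057 − (-0.4959)·0.17)/1.837 = 0.088.
Then σ = (x₂ − x₁)/(z₂ − z₁) = (0.17 − 0.057)/1.837 = 0.062.
Precision τ = 1/σ² = 1/0.06153² = 264.

μ = 0.088, τ = 264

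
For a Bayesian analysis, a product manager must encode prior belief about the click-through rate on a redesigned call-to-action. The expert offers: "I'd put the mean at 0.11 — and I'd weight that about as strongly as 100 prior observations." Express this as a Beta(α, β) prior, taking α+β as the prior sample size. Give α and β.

α = 11, β = 89

Under the effective-sample-size interpretation, Beta(α, β) has prior mean α/(α+β) and prior sample size α+β.
So α+β = 100 and α/(α+β) = 0.11, giving α = 0.11·100 = 11 and β = 100 − 11 = 89.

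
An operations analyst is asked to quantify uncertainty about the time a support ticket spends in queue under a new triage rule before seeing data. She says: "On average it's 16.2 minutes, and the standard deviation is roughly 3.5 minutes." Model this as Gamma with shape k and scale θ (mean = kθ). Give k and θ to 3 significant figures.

k ≈ 21.4, θ ≈ 0.756

For Gamma(k, scale θ): mean = kθ, variance = kθ², so CV = 1/√k.
CV = SD/mean = 3.5/16.2 = 0.216, hence k = 1/CV² = 21.4.
Then θ = mean/k = 16.2/21.4 = 0.756.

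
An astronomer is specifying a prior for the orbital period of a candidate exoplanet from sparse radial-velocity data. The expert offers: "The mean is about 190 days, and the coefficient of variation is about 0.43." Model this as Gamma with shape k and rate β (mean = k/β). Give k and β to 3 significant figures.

k ≈ 5.41, β ≈ 0.0285

For Gamma(k, rate β): mean = k/β, variance = k/β², so CV = 1/√k.
CV = 0.43, hence k = 1/CV² = 5.41.
Then β = k/mean = 5.41/190 = 0.0285.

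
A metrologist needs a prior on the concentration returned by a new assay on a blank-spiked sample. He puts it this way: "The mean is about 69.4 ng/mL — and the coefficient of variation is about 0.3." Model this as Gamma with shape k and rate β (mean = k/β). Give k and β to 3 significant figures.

k ≈ 11.1, β ≈ 0.16

For Gamma(k, rate β): mean = k/β, variance = k/β², so CV = 1/√k.
CV = 0.3, hence k = 1/CV² = 11.1.
Then β = k/mean = 11.1/69.4 = 0.16.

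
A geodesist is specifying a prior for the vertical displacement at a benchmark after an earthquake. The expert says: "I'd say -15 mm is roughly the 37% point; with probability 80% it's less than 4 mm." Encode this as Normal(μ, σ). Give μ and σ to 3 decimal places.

For Normal(μ,σ), the p-quantile is μ + z_p·σ. Here z_{0.37} = -0.3319, z_{0.8} = 0.8416.
So -15 = μ − 0.3319σ and 4 = μ + 0.8416σ.
Subtracting: σ = (4 − -15)/(0.8416 − (-0.3319)) = 16.191.
Then μ = -15 − (-0.3319)·16.191 = -9.627.

μ = -9.627, σ = 16.191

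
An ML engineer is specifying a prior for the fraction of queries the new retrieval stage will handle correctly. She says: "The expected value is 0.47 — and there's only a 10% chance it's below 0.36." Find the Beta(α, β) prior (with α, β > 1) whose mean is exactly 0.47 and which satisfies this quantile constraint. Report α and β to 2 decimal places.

With mean 0.47 fixed, write α = 0.47s, β = 0.53s where s = α+β.
Need P(θ < 0.36) = 0.1 under Beta(0.47s, 0.53s). Normal approximation: (q−m)/√(m(1−m)/s) ≈ z_{0.1} = -1.28, so s ≈ 0.47·0.53·(-1.28)²/(0.36−0.47)² = 33.8.
At s = 33.8: P(θ<0.36) ≈ 0.098. Adjusting to match 0.1 gives s ≈ 33.23.
So α = 0.47·33.23 ≈ 15.62, β = 0.53·33.23 ≈ 17.61.

α ≈ 15.62, β ≈ 17.61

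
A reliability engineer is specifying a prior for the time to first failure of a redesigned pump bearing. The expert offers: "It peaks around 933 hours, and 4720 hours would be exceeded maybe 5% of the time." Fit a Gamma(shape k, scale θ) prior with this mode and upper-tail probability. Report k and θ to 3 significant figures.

Gamma(k,θ) with k>1 has mode (k−1)θ, so θ = 933/(k−1).
Need P(X < 4720) = 0.95 with θ tied to k this way. Start at k = 2, θ = 933: P(X<4720) ≈ 0.962.
Too high — lower k to spread out. Iterating converges to k ≈ 1.91.
Then θ = 933/(1.91−1) ≈ 1030.

k ≈ 1.91, θ ≈ 1030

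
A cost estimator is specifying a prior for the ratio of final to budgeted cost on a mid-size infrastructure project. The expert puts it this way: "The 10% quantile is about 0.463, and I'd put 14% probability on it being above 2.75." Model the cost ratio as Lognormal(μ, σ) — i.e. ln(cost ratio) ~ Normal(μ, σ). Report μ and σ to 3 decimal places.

If T ~ Lognormal(μ,σ) then ln T ~ Normal(μ,σ), so the p-quantile of ln T is μ + z_p·σ.
ln(0.463) = -0.77 and ln(2.75) = 1.012; z_{0.1} = -1.282, z_{0.86} = 1.08.
σ = (1.012 − -0.77)/(1.08 − (-1.282)) = 0.754.
μ = -0.77 − (-1.282)·0.754 = 0.197.

μ ≈ 0.197, σ ≈ 0.754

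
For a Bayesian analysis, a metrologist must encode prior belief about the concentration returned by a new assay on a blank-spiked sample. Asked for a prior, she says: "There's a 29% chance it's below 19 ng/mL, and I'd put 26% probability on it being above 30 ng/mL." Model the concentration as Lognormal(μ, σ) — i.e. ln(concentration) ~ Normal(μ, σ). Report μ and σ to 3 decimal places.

μ ≈ 3.156, σ ≈ 0.382

If T ~ Lognormal(μ,σ) then ln T ~ Normal(μ,σ), so the p-quantile of ln T is μ + z_p·σ.
ln(19) = 2.944 and ln(30) = 3.401; z_{0.29} = -0.5534, z_{0.74} = 0.6433.
σ = (3.401 − 2.944)/(0.6433 − (-0.5534)) = 0.382.
μ = 2.944 − (-0.5534)·0.382 = 3.156.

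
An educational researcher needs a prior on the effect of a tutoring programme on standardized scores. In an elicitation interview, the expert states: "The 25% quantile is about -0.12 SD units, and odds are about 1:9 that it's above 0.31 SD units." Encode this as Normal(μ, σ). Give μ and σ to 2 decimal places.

The p-quantile of Normal(μ,σ) is μ + z_p·σ, with z_{0.25} = -0.6745 and z_{0.9} = 1.282.
Eliminate σ: μ = (z₂·x₁ − z₁·x₂)/(z₂ − z₁) = (1.282·-0.12 − (-0.6745)·0.31)/1.956 = 0.03.
Then σ = (x₂ − x₁)/(z₂ − z₁) = (0.31 − -0.12)/1.956 = 0.22.

μ = 0.03, σ = 0.22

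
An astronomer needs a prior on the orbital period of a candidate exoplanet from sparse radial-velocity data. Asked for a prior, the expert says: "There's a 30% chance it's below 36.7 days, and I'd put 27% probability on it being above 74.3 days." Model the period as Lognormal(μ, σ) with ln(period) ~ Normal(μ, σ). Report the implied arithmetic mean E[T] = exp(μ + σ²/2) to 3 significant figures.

If T ~ Lognormal(μ,σ) then ln T ~ Normal(μ,σ), so the p-quantile of ln T is μ + z_p·σ.
ln(36.7) = 3.603 and ln(74.3) = 4.308; z_{0.3} = -0.5244, z_{0.73} = 0.6128.
σ = (4.308 − 3.603)/(0.6128 − (-0.5244)) = 0.620.
μ = 3.603 − (-0.5244)·0.620 = 3.928.
E[T] = exp(μ + σ²/2) = exp(3.928 + 0.1923) = 61.6 days.

E[T] ≈ 61.6 days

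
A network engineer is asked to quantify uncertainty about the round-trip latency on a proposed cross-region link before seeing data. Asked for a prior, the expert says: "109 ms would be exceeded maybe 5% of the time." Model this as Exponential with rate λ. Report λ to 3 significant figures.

P(T > 109.0) = e^(−λ·109.0) = 0.05, so λ = −ln(0.05)/109.0 = 0.0275.

λ ≈ 0.0275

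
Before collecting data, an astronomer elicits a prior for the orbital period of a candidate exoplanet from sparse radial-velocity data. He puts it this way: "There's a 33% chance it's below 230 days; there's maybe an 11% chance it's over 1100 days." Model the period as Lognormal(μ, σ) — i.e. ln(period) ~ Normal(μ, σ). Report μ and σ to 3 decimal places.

μ ≈ 5.851, σ ≈ 0.939

If T ~ Lognormal(μ,σ) then ln T ~ Normal(μ,σ), so the p-quantile of ln T is μ + z_p·σ.
ln(230) = 5.438 and ln(1100) = 7.003; z_{0.33} = -0.4399, z_{0.89} = 1.227.
σ = (7.003 − 5.438)/(1.227 − (-0.4399)) = 0.939.
μ = 5.438 − (-0.4399)·0.939 = 5.851.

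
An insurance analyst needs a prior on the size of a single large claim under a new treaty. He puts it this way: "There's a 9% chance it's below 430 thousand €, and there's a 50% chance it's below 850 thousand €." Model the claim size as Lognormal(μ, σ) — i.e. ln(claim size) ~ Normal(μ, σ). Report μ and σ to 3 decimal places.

μ ≈ 6.745, σ ≈ 0.508

If T ~ Lognormal(μ,σ) then ln T ~ Normal(μ,σ), so the p-quantile of ln T is μ + z_p·σ.
ln(430) = 6.064 and ln(850) = 6.745; z_{0.09} = -1.341, z_{0.5} = 0.
σ = (6.745 − 6.064)/(0 − (-1.341)) = 0.508.
μ = 6.064 − (-1.341)·0.508 = 6.745.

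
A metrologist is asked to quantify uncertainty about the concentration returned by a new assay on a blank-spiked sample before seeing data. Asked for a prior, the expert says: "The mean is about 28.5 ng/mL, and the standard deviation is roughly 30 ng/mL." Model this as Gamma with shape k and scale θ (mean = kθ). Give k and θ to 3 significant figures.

For Gamma(k, scale θ): mean = kθ, variance = kθ², so CV = 1/√k.
CV = SD/mean = 30/28.5 = 1.053, hence k = 1/CV² = 0.902.
Then θ = mean/k = 28.5/0.902 = 31.6.

k ≈ 0.902, θ ≈ 31.6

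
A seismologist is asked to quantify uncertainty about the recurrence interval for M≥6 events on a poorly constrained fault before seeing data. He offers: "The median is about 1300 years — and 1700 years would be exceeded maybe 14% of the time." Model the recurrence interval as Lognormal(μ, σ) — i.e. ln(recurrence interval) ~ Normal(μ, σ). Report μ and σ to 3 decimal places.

μ ≈ 7.170, σ ≈ 0.248

If T ~ Lognormal(μ,σ) then ln T ~ Normal(μ,σ), so the p-quantile of ln T is μ + z_p·σ.
ln(1300) = 7.17 and ln(1700) = 7.438; z_{0.5} = 0, z_{0.86} = 1.08.
σ = (7.438 − 7.17)/(1.08 − (0)) = 0.248.
μ = 7.17 − (0)·0.248 = 7.170.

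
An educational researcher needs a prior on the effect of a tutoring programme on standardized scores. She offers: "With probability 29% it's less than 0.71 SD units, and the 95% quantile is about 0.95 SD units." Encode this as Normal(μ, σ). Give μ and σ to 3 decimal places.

For Normal(μ,σ), the p-quantile is μ + z_p·σ. Here z_{0.29} = -0.5534, z_{0.95} = 1.645.
So 0.71 = μ − 0.5534σ and 0.95 = μ + 1.645σ.
Subtracting: σ = (0.95 − 0.71)/(1.645 − (-0.5534)) = 0.109.
Then μ = 0.71 − (-0.5534)·0.109 = 0.770.

μ = 0.770, σ = 0.109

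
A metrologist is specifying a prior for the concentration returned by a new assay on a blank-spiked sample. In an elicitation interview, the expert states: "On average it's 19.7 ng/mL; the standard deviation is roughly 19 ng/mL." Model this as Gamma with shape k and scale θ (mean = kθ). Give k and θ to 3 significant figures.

For Gamma(k, scale θ): mean = kθ, variance = kθ², so CV = 1/√k.
CV = SD/mean = 19/19.7 = 0.9645, hence k = 1/CV² = 1.08.
Then θ = mean/k = 19.7/1.08 = 18.3.

k ≈ 1.08, θ ≈ 18.3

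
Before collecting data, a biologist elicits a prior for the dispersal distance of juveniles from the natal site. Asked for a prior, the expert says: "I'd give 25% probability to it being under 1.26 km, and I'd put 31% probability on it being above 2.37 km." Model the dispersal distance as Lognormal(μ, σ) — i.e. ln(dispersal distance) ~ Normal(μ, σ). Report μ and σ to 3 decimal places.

If T ~ Lognormal(μ,σ) then ln T ~ Normal(μ,σ), so the p-quantile of ln T is μ + z_p·σ.
ln(1.26) = 0.2311 and ln(2.37) = 0.8629; z_{0.25} = -0.6745, z_{0.69} = 0.4959.
σ = (0.8629 − 0.2311)/(0.4959 − (-0.6745)) = 0.540.
μ = 0.2311 − (-0.6745)·0.540 = 0.595.

μ ≈ 0.595, σ ≈ 0.540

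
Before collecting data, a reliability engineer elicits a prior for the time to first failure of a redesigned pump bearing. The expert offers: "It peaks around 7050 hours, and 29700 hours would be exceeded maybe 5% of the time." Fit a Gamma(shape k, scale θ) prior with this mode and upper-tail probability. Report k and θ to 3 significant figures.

Gamma(k,θ) with k>1 has mode (k−1)θ, so θ = 7050/(k−1).
Need P(X < 29700) = 0.95 with θ tied to k this way. Start at k = 2, θ = 7050: P(X<29700) ≈ 0.923.
Too low — raise k to concentrate. Iterating converges to k ≈ 2.2.
Then θ = 7050/(2.2−1) ≈ 5860.

k ≈ 2.2, θ ≈ 5860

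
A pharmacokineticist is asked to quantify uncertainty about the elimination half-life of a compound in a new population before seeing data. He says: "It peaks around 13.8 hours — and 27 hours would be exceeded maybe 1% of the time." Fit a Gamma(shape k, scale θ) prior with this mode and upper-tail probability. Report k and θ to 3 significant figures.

k ≈ 11.9, θ ≈ 1.26

Gamma(k,θ) with k>1 has mode (k−1)θ, so θ = 13.8/(k−1).
Need P(X < 27) = 0.99 with θ tied to k this way. Start at k = 2, θ = 13.8: P(X<27) ≈ 0.582.
Too low — raise k to concentrate. Iterating converges to k ≈ 11.9.
Then θ = 13.8/(11.9−1) ≈ 1.26.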